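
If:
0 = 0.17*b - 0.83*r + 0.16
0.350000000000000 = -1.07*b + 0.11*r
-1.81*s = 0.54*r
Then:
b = -0.31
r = 0.13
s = -0.04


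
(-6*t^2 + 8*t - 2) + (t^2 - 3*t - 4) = -5*t^2 + 5*t - 6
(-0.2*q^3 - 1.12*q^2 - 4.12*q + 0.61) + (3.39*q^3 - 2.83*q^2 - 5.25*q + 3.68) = 3.19*q^3 - 3.95*q^2 - 9.37*q + 4.29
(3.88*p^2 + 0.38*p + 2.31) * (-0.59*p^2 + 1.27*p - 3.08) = -2.2892*p^4 + 4.7034*p^3 - 12.8307*p^2 + 1.7633*p - 7.1148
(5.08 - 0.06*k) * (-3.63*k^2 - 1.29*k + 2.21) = 0.2178*k^3 - 18.363*k^2 - 6.6858*k + 11.2268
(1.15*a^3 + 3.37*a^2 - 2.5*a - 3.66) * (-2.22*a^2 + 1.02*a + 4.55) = -2.553*a^5 - 6.3084*a^4 + 14.2199*a^3 + 20.9087*a^2 - 15.1082*a - 16.653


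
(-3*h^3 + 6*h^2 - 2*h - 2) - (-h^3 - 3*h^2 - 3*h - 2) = -2*h^3 + 9*h^2 + h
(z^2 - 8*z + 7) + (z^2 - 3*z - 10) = 2*z^2 - 11*z - 3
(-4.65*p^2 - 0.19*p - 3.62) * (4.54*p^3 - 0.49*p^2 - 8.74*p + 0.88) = -21.111*p^5 + 1.4159*p^4 + 24.2993*p^3 - 0.6576*p^2 + 31.4716*p - 3.1856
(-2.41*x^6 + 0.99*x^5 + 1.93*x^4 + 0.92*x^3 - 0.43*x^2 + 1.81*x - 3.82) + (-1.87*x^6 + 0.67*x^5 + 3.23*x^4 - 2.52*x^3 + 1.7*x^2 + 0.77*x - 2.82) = -4.28*x^6 + 1.66*x^5 + 5.16*x^4 - 1.6*x^3 + 1.27*x^2 + 2.58*x - 6.64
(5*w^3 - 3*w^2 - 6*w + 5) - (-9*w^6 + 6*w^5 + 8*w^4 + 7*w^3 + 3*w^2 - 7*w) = 9*w^6 - 6*w^5 - 8*w^4 - 2*w^3 - 6*w^2 + w + 5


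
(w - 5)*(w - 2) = w^2 - 7*w + 10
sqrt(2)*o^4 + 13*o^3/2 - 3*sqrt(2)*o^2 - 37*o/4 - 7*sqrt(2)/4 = (o - sqrt(2))*(o + sqrt(2)/2)*(o + 7*sqrt(2)/2)*(sqrt(2)*o + 1/2)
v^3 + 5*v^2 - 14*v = v*(v - 2)*(v + 7)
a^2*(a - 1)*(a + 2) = a^4 + a^3 - 2*a^2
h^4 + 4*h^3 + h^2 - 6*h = h*(h - 1)*(h + 2)*(h + 3)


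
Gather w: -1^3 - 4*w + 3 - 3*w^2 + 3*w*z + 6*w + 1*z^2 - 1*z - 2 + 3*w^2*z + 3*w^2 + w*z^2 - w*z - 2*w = 3*w^2*z + w*(z^2 + 2*z) + z^2 - z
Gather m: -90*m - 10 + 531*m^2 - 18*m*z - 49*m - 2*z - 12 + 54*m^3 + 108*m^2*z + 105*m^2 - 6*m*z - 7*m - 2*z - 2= 54*m^3 + m^2*(108*z + 636) + m*(-24*z - 146) - 4*z - 24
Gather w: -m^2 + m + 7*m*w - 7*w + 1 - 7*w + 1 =-m^2 + m + w*(7*m - 14) + 2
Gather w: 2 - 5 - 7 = -10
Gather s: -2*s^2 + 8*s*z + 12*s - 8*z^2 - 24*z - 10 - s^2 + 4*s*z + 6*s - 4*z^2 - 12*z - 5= -3*s^2 + s*(12*z + 18) - 12*z^2 - 36*z - 15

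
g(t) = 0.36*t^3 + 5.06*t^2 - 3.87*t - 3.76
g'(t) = 1.08*t^2 + 10.12*t - 3.87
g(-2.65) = 35.33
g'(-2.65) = -23.10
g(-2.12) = 23.76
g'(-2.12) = -20.47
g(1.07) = -1.67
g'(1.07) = 8.19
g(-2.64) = 35.10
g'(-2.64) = -23.06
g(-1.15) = 6.83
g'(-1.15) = -14.08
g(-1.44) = 11.23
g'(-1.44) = -16.20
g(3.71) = 69.91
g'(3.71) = 48.54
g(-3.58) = 58.43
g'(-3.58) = -26.26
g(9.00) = 633.71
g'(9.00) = 174.69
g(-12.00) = 149.24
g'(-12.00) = 30.21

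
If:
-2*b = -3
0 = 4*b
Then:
No Solution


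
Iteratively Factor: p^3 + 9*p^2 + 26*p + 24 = (p + 2)*(p^2 + 7*p + 12) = (p + 2)*(p + 3)*(p + 4)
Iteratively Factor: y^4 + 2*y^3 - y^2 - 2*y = (y + 2)*(y^3 - y) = (y + 1)*(y + 2)*(y^2 - y) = y*(y + 1)*(y + 2)*(y - 1)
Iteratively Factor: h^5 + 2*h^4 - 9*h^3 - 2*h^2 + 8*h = (h + 4)*(h^4 - 2*h^3 - h^2 + 2*h) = (h - 2)*(h + 4)*(h^3 - h) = (h - 2)*(h - 1)*(h + 4)*(h^2 + h) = (h - 2)*(h - 1)*(h + 1)*(h + 4)*(h)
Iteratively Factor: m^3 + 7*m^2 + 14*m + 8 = (m + 4)*(m^2 + 3*m + 2) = (m + 2)*(m + 4)*(m + 1)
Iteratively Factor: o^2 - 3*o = (o - 3)*(o)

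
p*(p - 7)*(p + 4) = p^3 - 3*p^2 - 28*p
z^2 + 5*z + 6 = (z + 2)*(z + 3)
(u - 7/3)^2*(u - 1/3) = u^3 - 5*u^2 + 7*u - 49/27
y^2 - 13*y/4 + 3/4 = (y - 3)*(y - 1/4)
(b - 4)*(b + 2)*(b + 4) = b^3 + 2*b^2 - 16*b - 32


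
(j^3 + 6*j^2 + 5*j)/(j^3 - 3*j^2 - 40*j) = (j + 1)/(j - 8)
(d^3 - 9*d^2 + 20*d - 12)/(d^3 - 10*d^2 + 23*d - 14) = (d - 6)/(d - 7)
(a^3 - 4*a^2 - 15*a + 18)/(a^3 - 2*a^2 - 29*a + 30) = (a + 3)/(a + 5)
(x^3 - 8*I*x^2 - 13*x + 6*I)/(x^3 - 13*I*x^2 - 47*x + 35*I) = (x^2 - 7*I*x - 6)/(x^2 - 12*I*x - 35)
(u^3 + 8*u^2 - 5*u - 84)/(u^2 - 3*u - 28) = (u^2 + 4*u - 21)/(u - 7)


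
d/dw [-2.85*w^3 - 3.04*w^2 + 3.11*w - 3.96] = -8.55*w^2 - 6.08*w + 3.11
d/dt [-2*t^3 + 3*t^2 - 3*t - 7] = -6*t^2 + 6*t - 3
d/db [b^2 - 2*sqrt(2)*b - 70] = 2*b - 2*sqrt(2)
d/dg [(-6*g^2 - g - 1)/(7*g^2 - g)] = (13*g^2 + 14*g - 1)/(g^2*(49*g^2 - 14*g + 1))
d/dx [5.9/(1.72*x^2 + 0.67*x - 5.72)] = (-20.296*x - 3.953)/(1.72*x^2 + 0.67*x - 5.72)^2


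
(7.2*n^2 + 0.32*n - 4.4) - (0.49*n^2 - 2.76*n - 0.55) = 6.71*n^2 + 3.08*n - 3.85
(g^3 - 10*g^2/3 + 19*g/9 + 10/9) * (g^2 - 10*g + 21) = g^5 - 40*g^4/3 + 508*g^3/9 - 90*g^2 + 299*g/9 + 70/3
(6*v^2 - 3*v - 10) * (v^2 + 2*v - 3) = 6*v^4 + 9*v^3 - 34*v^2 - 11*v + 30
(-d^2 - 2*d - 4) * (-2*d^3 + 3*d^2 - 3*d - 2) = 2*d^5 + d^4 + 5*d^3 - 4*d^2 + 16*d + 8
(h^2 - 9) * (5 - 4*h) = -4*h^3 + 5*h^2 + 36*h - 45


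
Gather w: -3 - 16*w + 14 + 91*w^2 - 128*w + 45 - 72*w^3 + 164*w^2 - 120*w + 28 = -72*w^3 + 255*w^2 - 264*w + 84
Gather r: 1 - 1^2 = 0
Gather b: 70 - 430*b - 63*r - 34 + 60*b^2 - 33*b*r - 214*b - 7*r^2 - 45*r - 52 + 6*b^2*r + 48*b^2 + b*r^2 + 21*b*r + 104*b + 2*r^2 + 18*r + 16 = b^2*(6*r + 108) + b*(r^2 - 12*r - 540) - 5*r^2 - 90*r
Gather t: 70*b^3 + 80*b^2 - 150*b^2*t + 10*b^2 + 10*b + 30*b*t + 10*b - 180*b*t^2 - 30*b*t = 70*b^3 - 150*b^2*t + 90*b^2 - 180*b*t^2 + 20*b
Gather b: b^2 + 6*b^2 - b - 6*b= 7*b^2 - 7*b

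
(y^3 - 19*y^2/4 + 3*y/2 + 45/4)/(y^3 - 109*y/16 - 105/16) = 4*(y - 3)/(4*y + 7)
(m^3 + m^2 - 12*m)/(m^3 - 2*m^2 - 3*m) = (m + 4)/(m + 1)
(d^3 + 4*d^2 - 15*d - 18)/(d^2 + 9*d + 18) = (d^2 - 2*d - 3)/(d + 3)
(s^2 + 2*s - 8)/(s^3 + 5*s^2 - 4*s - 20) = (s + 4)/(s^2 + 7*s + 10)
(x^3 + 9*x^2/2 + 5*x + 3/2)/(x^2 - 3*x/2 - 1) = (x^2 + 4*x + 3)/(x - 2)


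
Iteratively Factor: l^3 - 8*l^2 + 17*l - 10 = (l - 5)*(l^2 - 3*l + 2) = (l - 5)*(l - 2)*(l - 1)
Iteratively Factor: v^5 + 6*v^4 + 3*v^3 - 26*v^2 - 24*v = (v + 3)*(v^4 + 3*v^3 - 6*v^2 - 8*v) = v*(v + 3)*(v^3 + 3*v^2 - 6*v - 8) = v*(v + 3)*(v + 4)*(v^2 - v - 2) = v*(v + 1)*(v + 3)*(v + 4)*(v - 2)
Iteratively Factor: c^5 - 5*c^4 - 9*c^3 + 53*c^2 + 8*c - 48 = (c - 4)*(c^4 - c^3 - 13*c^2 + c + 12) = (c - 4)^2*(c^3 + 3*c^2 - c - 3) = (c - 4)^2*(c + 3)*(c^2 - 1) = (c - 4)^2*(c + 1)*(c + 3)*(c - 1)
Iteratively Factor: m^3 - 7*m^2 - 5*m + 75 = (m + 3)*(m^2 - 10*m + 25) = (m - 5)*(m + 3)*(m - 5)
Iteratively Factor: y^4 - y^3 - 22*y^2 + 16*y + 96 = (y + 4)*(y^3 - 5*y^2 - 2*y + 24) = (y + 2)*(y + 4)*(y^2 - 7*y + 12) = (y - 4)*(y + 2)*(y + 4)*(y - 3)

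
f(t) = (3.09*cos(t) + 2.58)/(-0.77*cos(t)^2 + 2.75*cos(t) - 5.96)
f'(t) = (-1.54*sin(t)*cos(t) + 2.75*sin(t))*(3.09*cos(t) + 2.58)/(-0.77*cos(t)^2 + 2.75*cos(t) - 5.96)^2 - 3.09*sin(t)/(-0.77*cos(t)^2 + 2.75*cos(t) - 5.96)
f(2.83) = 0.04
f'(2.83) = 0.10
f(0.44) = -1.31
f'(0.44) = 0.51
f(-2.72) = 0.03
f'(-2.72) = -0.13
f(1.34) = -0.61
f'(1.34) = 0.83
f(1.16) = -0.77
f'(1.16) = 0.87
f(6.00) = -1.38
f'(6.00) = -0.34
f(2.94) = 0.05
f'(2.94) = 0.06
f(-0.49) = -1.28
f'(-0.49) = -0.56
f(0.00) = -1.42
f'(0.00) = 0.00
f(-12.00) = -1.24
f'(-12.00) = 0.63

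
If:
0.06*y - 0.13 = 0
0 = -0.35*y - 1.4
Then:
No Solution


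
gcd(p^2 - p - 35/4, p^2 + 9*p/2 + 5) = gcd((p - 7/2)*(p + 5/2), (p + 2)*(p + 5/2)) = p + 5/2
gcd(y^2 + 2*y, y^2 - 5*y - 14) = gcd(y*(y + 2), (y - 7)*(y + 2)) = y + 2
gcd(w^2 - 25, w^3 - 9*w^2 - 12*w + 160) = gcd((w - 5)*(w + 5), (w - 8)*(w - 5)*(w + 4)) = w - 5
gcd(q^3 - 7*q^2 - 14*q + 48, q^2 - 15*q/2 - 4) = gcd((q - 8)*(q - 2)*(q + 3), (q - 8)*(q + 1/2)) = q - 8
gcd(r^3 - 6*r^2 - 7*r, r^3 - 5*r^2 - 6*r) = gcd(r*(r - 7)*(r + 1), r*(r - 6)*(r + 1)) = r^2 + r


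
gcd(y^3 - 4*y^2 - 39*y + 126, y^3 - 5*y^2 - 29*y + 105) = y^2 - 10*y + 21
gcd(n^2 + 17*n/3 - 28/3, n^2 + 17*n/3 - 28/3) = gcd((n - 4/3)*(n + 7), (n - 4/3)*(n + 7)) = n^2 + 17*n/3 - 28/3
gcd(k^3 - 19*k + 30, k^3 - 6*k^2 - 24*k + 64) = k - 2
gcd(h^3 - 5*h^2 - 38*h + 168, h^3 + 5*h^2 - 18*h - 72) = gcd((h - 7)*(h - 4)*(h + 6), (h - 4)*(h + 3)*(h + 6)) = h^2 + 2*h - 24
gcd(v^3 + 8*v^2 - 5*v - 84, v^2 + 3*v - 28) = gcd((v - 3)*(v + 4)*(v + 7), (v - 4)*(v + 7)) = v + 7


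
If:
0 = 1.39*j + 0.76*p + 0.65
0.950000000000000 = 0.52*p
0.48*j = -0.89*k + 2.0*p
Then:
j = -1.47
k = 4.90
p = 1.83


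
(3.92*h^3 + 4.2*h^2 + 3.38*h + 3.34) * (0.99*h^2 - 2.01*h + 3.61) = 3.8808*h^5 - 3.7212*h^4 + 9.0554*h^3 + 11.6748*h^2 + 5.4884*h + 12.0574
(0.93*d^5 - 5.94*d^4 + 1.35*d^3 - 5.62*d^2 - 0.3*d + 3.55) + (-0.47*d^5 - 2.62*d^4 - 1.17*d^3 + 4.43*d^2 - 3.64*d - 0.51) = 0.46*d^5 - 8.56*d^4 + 0.18*d^3 - 1.19*d^2 - 3.94*d + 3.04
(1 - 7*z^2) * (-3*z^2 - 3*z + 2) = 21*z^4 + 21*z^3 - 17*z^2 - 3*z + 2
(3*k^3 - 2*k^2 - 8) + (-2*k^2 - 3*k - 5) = 3*k^3 - 4*k^2 - 3*k - 13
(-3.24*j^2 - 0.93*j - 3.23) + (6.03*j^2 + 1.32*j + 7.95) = 2.79*j^2 + 0.39*j + 4.72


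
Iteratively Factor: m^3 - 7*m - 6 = (m + 2)*(m^2 - 2*m - 3) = (m + 1)*(m + 2)*(m - 3)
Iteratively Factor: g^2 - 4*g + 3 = (g - 3)*(g - 1)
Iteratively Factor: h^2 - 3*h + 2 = (h - 2)*(h - 1)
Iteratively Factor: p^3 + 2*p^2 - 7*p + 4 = (p - 1)*(p^2 + 3*p - 4) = (p - 1)*(p + 4)*(p - 1)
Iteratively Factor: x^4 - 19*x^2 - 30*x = (x - 5)*(x^3 + 5*x^2 + 6*x) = (x - 5)*(x + 2)*(x^2 + 3*x) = (x - 5)*(x + 2)*(x + 3)*(x)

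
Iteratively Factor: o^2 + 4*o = (o + 4)*(o)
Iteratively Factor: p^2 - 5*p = (p)*(p - 5)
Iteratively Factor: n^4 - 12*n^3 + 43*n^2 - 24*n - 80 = (n - 4)*(n^3 - 8*n^2 + 11*n + 20) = (n - 4)^2*(n^2 - 4*n - 5) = (n - 5)*(n - 4)^2*(n + 1)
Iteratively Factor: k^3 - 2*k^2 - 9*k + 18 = (k + 3)*(k^2 - 5*k + 6) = (k - 2)*(k + 3)*(k - 3)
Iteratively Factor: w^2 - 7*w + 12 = (w - 3)*(w - 4)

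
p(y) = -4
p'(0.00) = 0.00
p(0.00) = -4.00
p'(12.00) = 0.00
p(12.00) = -4.00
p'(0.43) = 0.00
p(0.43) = -4.00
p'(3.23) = 0.00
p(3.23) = -4.00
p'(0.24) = 0.00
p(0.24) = -4.00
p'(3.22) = 0.00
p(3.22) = -4.00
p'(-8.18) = 0.00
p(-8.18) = -4.00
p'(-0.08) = 0.00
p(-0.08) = -4.00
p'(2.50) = 0.00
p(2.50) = -4.00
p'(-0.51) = 0.00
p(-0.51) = -4.00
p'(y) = 0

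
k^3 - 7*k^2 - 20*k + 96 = (k - 8)*(k - 3)*(k + 4)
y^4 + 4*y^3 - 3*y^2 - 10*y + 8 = (y - 1)^2*(y + 2)*(y + 4)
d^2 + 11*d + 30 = (d + 5)*(d + 6)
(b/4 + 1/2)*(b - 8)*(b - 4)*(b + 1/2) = b^4/4 - 19*b^3/8 + 3*b^2/4 + 17*b + 8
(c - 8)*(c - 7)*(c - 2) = c^3 - 17*c^2 + 86*c - 112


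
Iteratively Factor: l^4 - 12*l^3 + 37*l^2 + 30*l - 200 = (l - 5)*(l^3 - 7*l^2 + 2*l + 40) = (l - 5)*(l - 4)*(l^2 - 3*l - 10) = (l - 5)^2*(l - 4)*(l + 2)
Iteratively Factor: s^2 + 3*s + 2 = (s + 1)*(s + 2)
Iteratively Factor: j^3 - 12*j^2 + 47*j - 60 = (j - 3)*(j^2 - 9*j + 20) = (j - 4)*(j - 3)*(j - 5)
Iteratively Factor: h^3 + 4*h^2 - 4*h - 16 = (h + 4)*(h^2 - 4) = (h + 2)*(h + 4)*(h - 2)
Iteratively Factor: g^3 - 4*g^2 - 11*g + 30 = (g + 3)*(g^2 - 7*g + 10) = (g - 5)*(g + 3)*(g - 2)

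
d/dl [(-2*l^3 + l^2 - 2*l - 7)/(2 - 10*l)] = (20*l^3 - 11*l^2 + 2*l - 37)/(2*(25*l^2 - 10*l + 1))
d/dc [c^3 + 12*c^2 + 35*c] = 3*c^2 + 24*c + 35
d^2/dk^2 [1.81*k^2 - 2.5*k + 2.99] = 3.62000000000000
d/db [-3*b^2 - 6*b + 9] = -6*b - 6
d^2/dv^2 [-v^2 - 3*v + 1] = -2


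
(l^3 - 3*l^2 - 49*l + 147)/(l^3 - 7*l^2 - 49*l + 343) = (l - 3)/(l - 7)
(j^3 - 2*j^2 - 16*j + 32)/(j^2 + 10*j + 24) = (j^2 - 6*j + 8)/(j + 6)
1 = 1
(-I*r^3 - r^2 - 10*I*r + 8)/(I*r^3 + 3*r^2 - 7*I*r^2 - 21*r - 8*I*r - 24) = (-r^3 + I*r^2 - 10*r - 8*I)/(r^3 - r^2*(7 + 3*I) + r*(-8 + 21*I) + 24*I)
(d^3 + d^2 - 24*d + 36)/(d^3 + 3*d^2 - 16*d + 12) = (d - 3)/(d - 1)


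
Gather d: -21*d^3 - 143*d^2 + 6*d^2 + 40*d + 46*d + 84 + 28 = -21*d^3 - 137*d^2 + 86*d + 112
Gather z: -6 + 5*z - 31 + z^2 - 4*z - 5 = z^2 + z - 42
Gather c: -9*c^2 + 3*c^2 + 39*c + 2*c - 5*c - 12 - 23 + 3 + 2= -6*c^2 + 36*c - 30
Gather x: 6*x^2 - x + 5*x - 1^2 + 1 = 6*x^2 + 4*x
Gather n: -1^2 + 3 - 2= 0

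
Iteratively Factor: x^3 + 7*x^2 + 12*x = (x + 4)*(x^2 + 3*x) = x*(x + 4)*(x + 3)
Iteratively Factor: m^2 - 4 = (m - 2)*(m + 2)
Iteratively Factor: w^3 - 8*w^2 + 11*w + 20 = (w + 1)*(w^2 - 9*w + 20) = (w - 4)*(w + 1)*(w - 5)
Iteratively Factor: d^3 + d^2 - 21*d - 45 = (d + 3)*(d^2 - 2*d - 15) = (d + 3)^2*(d - 5)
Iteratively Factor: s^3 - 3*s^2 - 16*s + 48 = (s - 3)*(s^2 - 16) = (s - 4)*(s - 3)*(s + 4)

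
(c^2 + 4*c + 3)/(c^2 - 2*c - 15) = (c + 1)/(c - 5)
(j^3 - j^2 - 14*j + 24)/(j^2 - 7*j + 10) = (j^2 + j - 12)/(j - 5)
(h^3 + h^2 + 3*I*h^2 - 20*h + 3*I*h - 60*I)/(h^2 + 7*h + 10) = (h^2 + h*(-4 + 3*I) - 12*I)/(h + 2)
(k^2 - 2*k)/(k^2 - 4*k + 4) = k/(k - 2)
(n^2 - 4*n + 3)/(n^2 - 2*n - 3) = (n - 1)/(n + 1)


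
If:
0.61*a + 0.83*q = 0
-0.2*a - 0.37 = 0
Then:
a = -1.85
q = 1.36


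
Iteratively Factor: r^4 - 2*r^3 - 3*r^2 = (r + 1)*(r^3 - 3*r^2) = r*(r + 1)*(r^2 - 3*r) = r^2*(r + 1)*(r - 3)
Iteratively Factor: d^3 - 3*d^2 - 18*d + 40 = (d - 5)*(d^2 + 2*d - 8) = (d - 5)*(d + 4)*(d - 2)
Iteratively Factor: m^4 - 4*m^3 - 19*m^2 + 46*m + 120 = (m + 3)*(m^3 - 7*m^2 + 2*m + 40) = (m - 4)*(m + 3)*(m^2 - 3*m - 10) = (m - 4)*(m + 2)*(m + 3)*(m - 5)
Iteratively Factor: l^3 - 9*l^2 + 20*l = (l - 5)*(l^2 - 4*l) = (l - 5)*(l - 4)*(l)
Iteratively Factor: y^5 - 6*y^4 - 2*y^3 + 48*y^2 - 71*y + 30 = (y - 5)*(y^4 - y^3 - 7*y^2 + 13*y - 6) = (y - 5)*(y + 3)*(y^3 - 4*y^2 + 5*y - 2) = (y - 5)*(y - 2)*(y + 3)*(y^2 - 2*y + 1) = (y - 5)*(y - 2)*(y - 1)*(y + 3)*(y - 1)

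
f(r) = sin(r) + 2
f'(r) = cos(r)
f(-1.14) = 1.09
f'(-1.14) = 0.42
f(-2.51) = 1.41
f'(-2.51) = -0.81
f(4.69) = 1.00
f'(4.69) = -0.02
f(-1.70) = 1.01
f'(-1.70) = -0.13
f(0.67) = 2.62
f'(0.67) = 0.78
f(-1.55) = 1.00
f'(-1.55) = 0.02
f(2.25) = 2.78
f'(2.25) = -0.63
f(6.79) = 2.49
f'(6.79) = 0.87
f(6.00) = 1.72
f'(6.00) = 0.96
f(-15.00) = 1.35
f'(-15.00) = -0.76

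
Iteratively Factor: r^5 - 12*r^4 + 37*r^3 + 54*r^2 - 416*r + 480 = (r - 2)*(r^4 - 10*r^3 + 17*r^2 + 88*r - 240) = (r - 4)*(r - 2)*(r^3 - 6*r^2 - 7*r + 60) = (r - 4)*(r - 2)*(r + 3)*(r^2 - 9*r + 20) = (r - 4)^2*(r - 2)*(r + 3)*(r - 5)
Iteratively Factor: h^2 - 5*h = (h)*(h - 5)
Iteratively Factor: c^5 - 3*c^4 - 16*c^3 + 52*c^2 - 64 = (c - 4)*(c^4 + c^3 - 12*c^2 + 4*c + 16) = (c - 4)*(c - 2)*(c^3 + 3*c^2 - 6*c - 8) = (c - 4)*(c - 2)^2*(c^2 + 5*c + 4) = (c - 4)*(c - 2)^2*(c + 1)*(c + 4)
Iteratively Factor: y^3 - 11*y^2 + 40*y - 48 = (y - 3)*(y^2 - 8*y + 16) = (y - 4)*(y - 3)*(y - 4)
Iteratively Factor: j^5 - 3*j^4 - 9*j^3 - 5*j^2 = (j + 1)*(j^4 - 4*j^3 - 5*j^2) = (j - 5)*(j + 1)*(j^3 + j^2) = j*(j - 5)*(j + 1)*(j^2 + j) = j*(j - 5)*(j + 1)^2*(j)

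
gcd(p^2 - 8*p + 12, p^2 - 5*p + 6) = p - 2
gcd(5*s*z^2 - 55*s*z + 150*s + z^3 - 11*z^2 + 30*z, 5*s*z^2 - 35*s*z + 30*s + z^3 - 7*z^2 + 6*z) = 5*s*z - 30*s + z^2 - 6*z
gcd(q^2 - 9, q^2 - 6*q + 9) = q - 3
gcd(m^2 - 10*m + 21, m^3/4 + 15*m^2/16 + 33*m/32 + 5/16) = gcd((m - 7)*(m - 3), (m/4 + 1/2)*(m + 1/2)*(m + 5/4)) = 1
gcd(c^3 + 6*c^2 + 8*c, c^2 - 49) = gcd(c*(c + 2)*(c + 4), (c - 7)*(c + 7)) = 1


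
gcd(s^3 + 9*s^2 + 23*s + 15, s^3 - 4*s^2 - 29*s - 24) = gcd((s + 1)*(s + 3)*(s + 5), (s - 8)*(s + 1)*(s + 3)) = s^2 + 4*s + 3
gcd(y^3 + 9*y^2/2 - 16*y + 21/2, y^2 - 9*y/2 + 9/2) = y - 3/2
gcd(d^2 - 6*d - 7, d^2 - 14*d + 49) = d - 7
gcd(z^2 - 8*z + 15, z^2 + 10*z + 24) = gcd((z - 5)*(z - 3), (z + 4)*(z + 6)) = 1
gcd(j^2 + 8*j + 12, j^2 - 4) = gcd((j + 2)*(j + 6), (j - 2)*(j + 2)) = j + 2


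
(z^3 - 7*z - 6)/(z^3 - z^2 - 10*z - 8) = (z - 3)/(z - 4)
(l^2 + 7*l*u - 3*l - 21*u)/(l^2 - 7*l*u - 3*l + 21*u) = (-l - 7*u)/(-l + 7*u)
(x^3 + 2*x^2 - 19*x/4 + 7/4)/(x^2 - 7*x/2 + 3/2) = (2*x^2 + 5*x - 7)/(2*(x - 3))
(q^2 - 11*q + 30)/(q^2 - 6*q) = (q - 5)/q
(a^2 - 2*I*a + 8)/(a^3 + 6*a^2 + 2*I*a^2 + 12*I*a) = (a - 4*I)/(a*(a + 6))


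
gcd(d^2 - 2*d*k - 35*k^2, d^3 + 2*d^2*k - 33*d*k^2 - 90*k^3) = d + 5*k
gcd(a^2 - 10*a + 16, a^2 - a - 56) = a - 8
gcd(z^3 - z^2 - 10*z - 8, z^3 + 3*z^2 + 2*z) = z^2 + 3*z + 2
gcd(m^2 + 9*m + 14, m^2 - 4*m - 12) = m + 2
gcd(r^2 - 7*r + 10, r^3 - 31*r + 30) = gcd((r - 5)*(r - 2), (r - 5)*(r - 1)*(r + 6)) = r - 5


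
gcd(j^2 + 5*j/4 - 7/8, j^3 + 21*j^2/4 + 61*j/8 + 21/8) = j + 7/4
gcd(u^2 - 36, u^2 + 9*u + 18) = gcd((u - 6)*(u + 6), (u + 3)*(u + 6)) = u + 6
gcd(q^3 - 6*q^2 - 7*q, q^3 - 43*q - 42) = q^2 - 6*q - 7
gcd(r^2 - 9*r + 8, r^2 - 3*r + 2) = r - 1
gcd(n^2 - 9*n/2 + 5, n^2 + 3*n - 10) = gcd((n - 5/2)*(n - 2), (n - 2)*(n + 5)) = n - 2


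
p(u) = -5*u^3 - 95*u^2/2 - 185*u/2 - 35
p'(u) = -15*u^2 - 95*u - 185/2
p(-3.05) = -52.88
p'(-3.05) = 57.71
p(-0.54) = 1.89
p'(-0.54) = -45.57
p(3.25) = -1008.98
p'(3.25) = -559.69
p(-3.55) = -81.55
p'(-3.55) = 55.71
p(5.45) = -2759.39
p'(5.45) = -1055.79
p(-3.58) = -83.22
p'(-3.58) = 55.35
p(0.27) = -63.54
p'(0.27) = -119.24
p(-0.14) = -22.97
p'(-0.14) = -79.49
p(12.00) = -16625.00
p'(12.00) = -3392.50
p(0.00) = -35.00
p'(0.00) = -92.50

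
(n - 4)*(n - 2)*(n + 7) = n^3 + n^2 - 34*n + 56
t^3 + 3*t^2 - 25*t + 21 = (t - 3)*(t - 1)*(t + 7)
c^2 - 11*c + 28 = (c - 7)*(c - 4)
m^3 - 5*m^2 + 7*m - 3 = (m - 3)*(m - 1)^2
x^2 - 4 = (x - 2)*(x + 2)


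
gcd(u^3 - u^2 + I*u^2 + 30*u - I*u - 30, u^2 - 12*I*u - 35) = u - 5*I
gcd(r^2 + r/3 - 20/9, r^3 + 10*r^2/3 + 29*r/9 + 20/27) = r + 5/3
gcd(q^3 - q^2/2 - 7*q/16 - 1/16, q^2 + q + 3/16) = q + 1/4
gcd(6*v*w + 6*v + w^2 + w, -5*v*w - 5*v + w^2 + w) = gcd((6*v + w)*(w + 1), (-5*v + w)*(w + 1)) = w + 1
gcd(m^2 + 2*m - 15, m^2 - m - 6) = m - 3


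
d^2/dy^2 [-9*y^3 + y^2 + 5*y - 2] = 2 - 54*y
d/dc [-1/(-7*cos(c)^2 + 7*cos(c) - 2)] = 7*(2*cos(c) - 1)*sin(c)/(7*cos(c)^2 - 7*cos(c) + 2)^2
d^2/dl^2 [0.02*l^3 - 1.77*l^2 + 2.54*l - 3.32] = 0.12*l - 3.54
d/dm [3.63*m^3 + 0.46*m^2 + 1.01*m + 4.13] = 10.89*m^2 + 0.92*m + 1.01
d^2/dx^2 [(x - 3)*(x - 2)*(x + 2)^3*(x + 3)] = 30*x^4 + 80*x^3 - 108*x^2 - 312*x - 32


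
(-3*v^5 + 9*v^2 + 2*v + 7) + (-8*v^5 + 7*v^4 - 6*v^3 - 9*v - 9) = -11*v^5 + 7*v^4 - 6*v^3 + 9*v^2 - 7*v - 2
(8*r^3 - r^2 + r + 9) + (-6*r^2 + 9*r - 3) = 8*r^3 - 7*r^2 + 10*r + 6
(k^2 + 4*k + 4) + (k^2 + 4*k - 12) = 2*k^2 + 8*k - 8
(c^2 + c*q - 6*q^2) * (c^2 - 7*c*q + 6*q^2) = c^4 - 6*c^3*q - 7*c^2*q^2 + 48*c*q^3 - 36*q^4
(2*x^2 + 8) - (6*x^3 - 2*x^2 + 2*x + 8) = -6*x^3 + 4*x^2 - 2*x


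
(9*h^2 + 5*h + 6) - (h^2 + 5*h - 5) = 8*h^2 + 11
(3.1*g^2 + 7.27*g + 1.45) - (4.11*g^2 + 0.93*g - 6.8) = -1.01*g^2 + 6.34*g + 8.25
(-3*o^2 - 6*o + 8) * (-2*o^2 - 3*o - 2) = 6*o^4 + 21*o^3 + 8*o^2 - 12*o - 16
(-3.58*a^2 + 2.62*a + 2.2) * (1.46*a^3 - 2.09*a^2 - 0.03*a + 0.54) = -5.2268*a^5 + 11.3074*a^4 - 2.1564*a^3 - 6.6098*a^2 + 1.3488*a + 1.188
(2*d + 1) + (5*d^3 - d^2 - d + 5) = 5*d^3 - d^2 + d + 6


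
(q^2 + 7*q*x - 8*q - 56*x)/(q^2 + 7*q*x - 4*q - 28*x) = (q - 8)/(q - 4)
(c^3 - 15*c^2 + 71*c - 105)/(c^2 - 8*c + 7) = (c^2 - 8*c + 15)/(c - 1)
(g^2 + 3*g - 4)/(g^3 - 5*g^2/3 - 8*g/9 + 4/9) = 9*(g^2 + 3*g - 4)/(9*g^3 - 15*g^2 - 8*g + 4)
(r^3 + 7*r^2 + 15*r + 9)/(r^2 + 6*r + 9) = r + 1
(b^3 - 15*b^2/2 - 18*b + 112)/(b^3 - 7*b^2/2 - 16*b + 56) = (b - 8)/(b - 4)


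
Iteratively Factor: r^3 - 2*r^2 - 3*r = (r - 3)*(r^2 + r) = (r - 3)*(r + 1)*(r)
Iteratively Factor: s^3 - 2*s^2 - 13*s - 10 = (s - 5)*(s^2 + 3*s + 2) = (s - 5)*(s + 2)*(s + 1)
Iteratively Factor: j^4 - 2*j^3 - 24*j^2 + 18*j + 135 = (j - 3)*(j^3 + j^2 - 21*j - 45) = (j - 5)*(j - 3)*(j^2 + 6*j + 9) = (j - 5)*(j - 3)*(j + 3)*(j + 3)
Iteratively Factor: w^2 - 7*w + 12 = (w - 3)*(w - 4)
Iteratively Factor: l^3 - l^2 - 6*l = (l - 3)*(l^2 + 2*l) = l*(l - 3)*(l + 2)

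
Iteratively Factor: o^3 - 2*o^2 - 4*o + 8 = (o - 2)*(o^2 - 4) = (o - 2)*(o + 2)*(o - 2)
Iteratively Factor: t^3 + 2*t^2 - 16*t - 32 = (t - 4)*(t^2 + 6*t + 8) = (t - 4)*(t + 2)*(t + 4)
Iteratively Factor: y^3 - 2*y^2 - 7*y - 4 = (y + 1)*(y^2 - 3*y - 4) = (y - 4)*(y + 1)*(y + 1)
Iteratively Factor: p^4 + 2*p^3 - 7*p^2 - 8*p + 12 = (p + 2)*(p^3 - 7*p + 6) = (p - 2)*(p + 2)*(p^2 + 2*p - 3) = (p - 2)*(p - 1)*(p + 2)*(p + 3)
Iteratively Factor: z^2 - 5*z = (z - 5)*(z)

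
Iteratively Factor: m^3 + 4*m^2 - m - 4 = (m - 1)*(m^2 + 5*m + 4) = (m - 1)*(m + 1)*(m + 4)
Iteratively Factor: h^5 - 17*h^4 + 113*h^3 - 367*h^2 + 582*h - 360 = (h - 4)*(h^4 - 13*h^3 + 61*h^2 - 123*h + 90) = (h - 4)*(h - 3)*(h^3 - 10*h^2 + 31*h - 30) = (h - 4)*(h - 3)^2*(h^2 - 7*h + 10) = (h - 4)*(h - 3)^2*(h - 2)*(h - 5)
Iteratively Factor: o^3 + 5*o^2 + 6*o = (o + 2)*(o^2 + 3*o) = o*(o + 2)*(o + 3)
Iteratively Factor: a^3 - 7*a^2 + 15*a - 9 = (a - 1)*(a^2 - 6*a + 9) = (a - 3)*(a - 1)*(a - 3)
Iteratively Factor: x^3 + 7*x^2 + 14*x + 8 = (x + 4)*(x^2 + 3*x + 2) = (x + 1)*(x + 4)*(x + 2)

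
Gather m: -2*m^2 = -2*m^2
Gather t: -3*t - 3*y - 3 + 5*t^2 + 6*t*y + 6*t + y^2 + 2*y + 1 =5*t^2 + t*(6*y + 3) + y^2 - y - 2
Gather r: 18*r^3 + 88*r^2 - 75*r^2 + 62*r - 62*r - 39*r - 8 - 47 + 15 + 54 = 18*r^3 + 13*r^2 - 39*r + 14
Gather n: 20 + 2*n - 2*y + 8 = 2*n - 2*y + 28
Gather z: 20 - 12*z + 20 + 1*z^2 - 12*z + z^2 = 2*z^2 - 24*z + 40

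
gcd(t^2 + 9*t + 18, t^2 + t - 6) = t + 3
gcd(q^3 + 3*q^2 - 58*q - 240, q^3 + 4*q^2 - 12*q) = q + 6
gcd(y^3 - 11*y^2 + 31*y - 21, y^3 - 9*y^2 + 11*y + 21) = y^2 - 10*y + 21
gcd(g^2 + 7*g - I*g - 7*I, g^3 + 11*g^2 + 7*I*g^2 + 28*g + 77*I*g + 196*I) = g + 7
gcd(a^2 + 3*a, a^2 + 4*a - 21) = 1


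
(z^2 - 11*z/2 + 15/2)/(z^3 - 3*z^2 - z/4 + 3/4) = 2*(2*z - 5)/(4*z^2 - 1)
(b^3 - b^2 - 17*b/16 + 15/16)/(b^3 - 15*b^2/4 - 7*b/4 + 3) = (b - 5/4)/(b - 4)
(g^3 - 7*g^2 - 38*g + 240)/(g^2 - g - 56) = (g^2 + g - 30)/(g + 7)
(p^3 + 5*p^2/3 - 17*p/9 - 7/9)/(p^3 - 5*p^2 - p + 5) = (9*p^2 + 24*p + 7)/(9*(p^2 - 4*p - 5))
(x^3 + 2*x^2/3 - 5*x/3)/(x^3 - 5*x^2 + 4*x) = (x + 5/3)/(x - 4)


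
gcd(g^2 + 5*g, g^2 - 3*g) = g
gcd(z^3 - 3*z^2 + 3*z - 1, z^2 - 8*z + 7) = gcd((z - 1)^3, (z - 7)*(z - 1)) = z - 1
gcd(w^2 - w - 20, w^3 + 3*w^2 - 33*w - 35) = w - 5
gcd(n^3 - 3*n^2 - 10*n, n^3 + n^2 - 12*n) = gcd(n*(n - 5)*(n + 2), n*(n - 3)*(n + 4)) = n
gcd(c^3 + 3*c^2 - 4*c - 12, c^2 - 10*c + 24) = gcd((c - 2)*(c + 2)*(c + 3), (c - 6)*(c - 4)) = 1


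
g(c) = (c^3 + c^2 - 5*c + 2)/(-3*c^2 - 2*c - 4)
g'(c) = (6*c + 2)*(c^3 + c^2 - 5*c + 2)/(-3*c^2 - 2*c - 4)^2 + (3*c^2 + 2*c - 5)/(-3*c^2 - 2*c - 4)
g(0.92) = 0.12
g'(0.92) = -0.03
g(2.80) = -0.54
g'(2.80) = -0.42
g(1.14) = 0.09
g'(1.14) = -0.19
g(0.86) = 0.12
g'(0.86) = 0.03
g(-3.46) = 0.31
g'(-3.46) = -0.55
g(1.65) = -0.06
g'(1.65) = -0.37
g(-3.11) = 0.11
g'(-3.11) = -0.60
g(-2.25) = -0.47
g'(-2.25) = -0.76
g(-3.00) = 0.04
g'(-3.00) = -0.61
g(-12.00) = 3.69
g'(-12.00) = -0.35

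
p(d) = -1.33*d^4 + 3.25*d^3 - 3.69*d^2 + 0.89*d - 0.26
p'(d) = -5.32*d^3 + 9.75*d^2 - 7.38*d + 0.89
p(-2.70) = -164.21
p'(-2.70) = 196.61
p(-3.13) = -266.51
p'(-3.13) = 282.64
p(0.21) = -0.21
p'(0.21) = -0.28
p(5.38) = -710.43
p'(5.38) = -585.04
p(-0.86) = -6.55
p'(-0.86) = 17.83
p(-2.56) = -138.37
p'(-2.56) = 172.94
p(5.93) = -1091.66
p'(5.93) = -809.38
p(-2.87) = -200.27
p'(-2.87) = 228.14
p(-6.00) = -2564.12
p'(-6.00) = 1545.29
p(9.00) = -6648.02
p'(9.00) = -3154.06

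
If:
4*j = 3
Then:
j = 3/4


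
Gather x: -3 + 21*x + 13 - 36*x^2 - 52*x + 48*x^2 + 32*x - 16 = 12*x^2 + x - 6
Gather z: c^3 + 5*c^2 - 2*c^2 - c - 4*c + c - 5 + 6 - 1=c^3 + 3*c^2 - 4*c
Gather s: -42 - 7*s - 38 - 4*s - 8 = -11*s - 88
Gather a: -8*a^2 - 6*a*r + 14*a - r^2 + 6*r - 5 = -8*a^2 + a*(14 - 6*r) - r^2 + 6*r - 5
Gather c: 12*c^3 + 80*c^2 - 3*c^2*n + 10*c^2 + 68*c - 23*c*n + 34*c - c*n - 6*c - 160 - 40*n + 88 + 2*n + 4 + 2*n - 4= 12*c^3 + c^2*(90 - 3*n) + c*(96 - 24*n) - 36*n - 72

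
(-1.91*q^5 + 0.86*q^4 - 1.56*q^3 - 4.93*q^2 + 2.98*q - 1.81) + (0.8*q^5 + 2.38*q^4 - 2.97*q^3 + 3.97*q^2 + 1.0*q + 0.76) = -1.11*q^5 + 3.24*q^4 - 4.53*q^3 - 0.96*q^2 + 3.98*q - 1.05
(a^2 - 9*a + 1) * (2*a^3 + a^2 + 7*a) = 2*a^5 - 17*a^4 - 62*a^2 + 7*a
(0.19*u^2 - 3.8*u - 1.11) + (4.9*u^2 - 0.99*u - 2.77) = 5.09*u^2 - 4.79*u - 3.88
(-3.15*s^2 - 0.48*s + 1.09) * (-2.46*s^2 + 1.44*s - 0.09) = 7.749*s^4 - 3.3552*s^3 - 3.0891*s^2 + 1.6128*s - 0.0981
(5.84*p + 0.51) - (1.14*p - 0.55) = 4.7*p + 1.06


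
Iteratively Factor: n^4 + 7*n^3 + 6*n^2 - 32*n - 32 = (n + 4)*(n^3 + 3*n^2 - 6*n - 8) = (n + 1)*(n + 4)*(n^2 + 2*n - 8) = (n + 1)*(n + 4)^2*(n - 2)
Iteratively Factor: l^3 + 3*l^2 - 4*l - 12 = (l + 3)*(l^2 - 4) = (l - 2)*(l + 3)*(l + 2)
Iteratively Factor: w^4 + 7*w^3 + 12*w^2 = (w + 3)*(w^3 + 4*w^2) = w*(w + 3)*(w^2 + 4*w) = w*(w + 3)*(w + 4)*(w)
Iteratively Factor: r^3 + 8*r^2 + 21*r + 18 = (r + 3)*(r^2 + 5*r + 6) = (r + 3)^2*(r + 2)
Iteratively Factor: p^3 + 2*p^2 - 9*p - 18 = (p + 2)*(p^2 - 9) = (p - 3)*(p + 2)*(p + 3)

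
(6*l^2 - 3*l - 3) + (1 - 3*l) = 6*l^2 - 6*l - 2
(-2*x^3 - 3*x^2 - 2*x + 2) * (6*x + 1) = -12*x^4 - 20*x^3 - 15*x^2 + 10*x + 2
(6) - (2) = 4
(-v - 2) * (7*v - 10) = -7*v^2 - 4*v + 20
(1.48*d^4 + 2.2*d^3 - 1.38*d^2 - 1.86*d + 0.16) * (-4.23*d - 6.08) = -6.2604*d^5 - 18.3044*d^4 - 7.5386*d^3 + 16.2582*d^2 + 10.632*d - 0.9728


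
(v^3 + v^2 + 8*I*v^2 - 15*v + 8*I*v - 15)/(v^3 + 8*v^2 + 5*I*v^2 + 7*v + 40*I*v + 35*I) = (v + 3*I)/(v + 7)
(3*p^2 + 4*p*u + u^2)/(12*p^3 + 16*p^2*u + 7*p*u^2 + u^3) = (p + u)/(4*p^2 + 4*p*u + u^2)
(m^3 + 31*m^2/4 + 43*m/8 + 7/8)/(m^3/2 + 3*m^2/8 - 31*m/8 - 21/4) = (8*m^3 + 62*m^2 + 43*m + 7)/(4*m^3 + 3*m^2 - 31*m - 42)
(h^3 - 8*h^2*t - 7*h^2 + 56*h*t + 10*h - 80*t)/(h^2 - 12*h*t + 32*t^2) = (-h^2 + 7*h - 10)/(-h + 4*t)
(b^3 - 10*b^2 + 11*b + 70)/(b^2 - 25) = (b^2 - 5*b - 14)/(b + 5)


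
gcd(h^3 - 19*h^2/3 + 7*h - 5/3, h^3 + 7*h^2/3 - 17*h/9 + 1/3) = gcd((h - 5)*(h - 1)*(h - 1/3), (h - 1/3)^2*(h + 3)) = h - 1/3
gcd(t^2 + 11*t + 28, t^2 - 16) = t + 4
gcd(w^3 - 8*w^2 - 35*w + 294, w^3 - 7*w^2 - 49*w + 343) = w^2 - 14*w + 49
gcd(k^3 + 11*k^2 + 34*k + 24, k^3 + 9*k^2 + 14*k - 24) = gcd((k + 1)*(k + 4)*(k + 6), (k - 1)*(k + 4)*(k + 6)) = k^2 + 10*k + 24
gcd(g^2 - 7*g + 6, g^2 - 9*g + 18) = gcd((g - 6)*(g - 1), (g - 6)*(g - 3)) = g - 6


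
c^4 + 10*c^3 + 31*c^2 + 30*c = c*(c + 2)*(c + 3)*(c + 5)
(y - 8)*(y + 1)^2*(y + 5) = y^4 - y^3 - 45*y^2 - 83*y - 40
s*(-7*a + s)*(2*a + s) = -14*a^2*s - 5*a*s^2 + s^3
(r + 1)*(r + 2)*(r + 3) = r^3 + 6*r^2 + 11*r + 6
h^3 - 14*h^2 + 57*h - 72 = (h - 8)*(h - 3)^2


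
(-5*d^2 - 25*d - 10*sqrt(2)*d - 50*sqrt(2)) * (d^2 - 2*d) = -5*d^4 - 15*d^3 - 10*sqrt(2)*d^3 - 30*sqrt(2)*d^2 + 50*d^2 + 100*sqrt(2)*d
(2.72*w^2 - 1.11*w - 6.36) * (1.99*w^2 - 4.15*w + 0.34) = 5.4128*w^4 - 13.4969*w^3 - 7.1251*w^2 + 26.0166*w - 2.1624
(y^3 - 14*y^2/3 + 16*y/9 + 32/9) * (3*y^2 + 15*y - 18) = 3*y^5 + y^4 - 248*y^3/3 + 364*y^2/3 + 64*y/3 - 64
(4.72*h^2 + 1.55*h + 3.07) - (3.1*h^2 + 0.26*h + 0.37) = 1.62*h^2 + 1.29*h + 2.7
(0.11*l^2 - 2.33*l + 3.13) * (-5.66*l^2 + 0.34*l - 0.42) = -0.6226*l^4 + 13.2252*l^3 - 18.5542*l^2 + 2.0428*l - 1.3146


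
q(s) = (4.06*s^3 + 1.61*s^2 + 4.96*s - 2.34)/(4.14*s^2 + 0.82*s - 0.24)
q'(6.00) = 0.95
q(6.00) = 6.26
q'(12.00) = 0.97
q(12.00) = 12.06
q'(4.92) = 0.94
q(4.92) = 5.24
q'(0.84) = 1.15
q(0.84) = 1.59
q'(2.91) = 0.89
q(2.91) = 3.38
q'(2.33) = 0.86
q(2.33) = 2.87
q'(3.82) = 0.92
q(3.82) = 4.21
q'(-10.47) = 0.97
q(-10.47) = -10.20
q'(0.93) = 1.00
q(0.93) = 1.69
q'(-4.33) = 0.89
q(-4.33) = -4.38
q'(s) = (-8.28*s - 0.82)*(4.06*s^3 + 1.61*s^2 + 4.96*s - 2.34)/(4.14*s^2 + 0.82*s - 0.24)^2 + (12.18*s^2 + 3.22*s + 4.96)/(4.14*s^2 + 0.82*s - 0.24)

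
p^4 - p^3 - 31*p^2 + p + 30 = (p - 6)*(p - 1)*(p + 1)*(p + 5)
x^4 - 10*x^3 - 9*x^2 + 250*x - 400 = (x - 8)*(x - 5)*(x - 2)*(x + 5)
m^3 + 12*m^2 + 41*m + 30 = (m + 1)*(m + 5)*(m + 6)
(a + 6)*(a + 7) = a^2 + 13*a + 42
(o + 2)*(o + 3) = o^2 + 5*o + 6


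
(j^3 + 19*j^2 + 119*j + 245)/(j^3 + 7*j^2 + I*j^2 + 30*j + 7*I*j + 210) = (j^2 + 12*j + 35)/(j^2 + I*j + 30)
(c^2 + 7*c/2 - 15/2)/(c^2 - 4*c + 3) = (2*c^2 + 7*c - 15)/(2*(c^2 - 4*c + 3))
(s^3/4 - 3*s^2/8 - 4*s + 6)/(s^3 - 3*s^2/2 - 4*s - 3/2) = (-2*s^3 + 3*s^2 + 32*s - 48)/(4*(-2*s^3 + 3*s^2 + 8*s + 3))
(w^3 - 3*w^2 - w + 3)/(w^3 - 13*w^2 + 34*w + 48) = (w^2 - 4*w + 3)/(w^2 - 14*w + 48)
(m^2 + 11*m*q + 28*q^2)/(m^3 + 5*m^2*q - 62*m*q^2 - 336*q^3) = (-m - 4*q)/(-m^2 + 2*m*q + 48*q^2)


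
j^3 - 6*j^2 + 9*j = j*(j - 3)^2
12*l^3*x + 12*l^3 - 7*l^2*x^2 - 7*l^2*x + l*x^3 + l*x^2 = (-4*l + x)*(-3*l + x)*(l*x + l)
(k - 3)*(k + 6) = k^2 + 3*k - 18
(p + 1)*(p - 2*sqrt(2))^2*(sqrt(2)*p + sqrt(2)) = sqrt(2)*p^4 - 8*p^3 + 2*sqrt(2)*p^3 - 16*p^2 + 9*sqrt(2)*p^2 - 8*p + 16*sqrt(2)*p + 8*sqrt(2)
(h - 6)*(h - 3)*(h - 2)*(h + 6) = h^4 - 5*h^3 - 30*h^2 + 180*h - 216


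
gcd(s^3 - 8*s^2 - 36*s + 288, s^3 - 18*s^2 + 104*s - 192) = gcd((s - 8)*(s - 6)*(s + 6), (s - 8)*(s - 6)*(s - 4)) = s^2 - 14*s + 48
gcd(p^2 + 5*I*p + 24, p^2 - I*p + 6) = p - 3*I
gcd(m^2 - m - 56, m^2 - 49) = m + 7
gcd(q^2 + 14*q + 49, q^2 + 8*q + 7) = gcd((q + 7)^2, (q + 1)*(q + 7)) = q + 7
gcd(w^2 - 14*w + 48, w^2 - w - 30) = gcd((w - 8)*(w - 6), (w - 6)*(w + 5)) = w - 6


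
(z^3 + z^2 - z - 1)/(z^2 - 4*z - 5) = (z^2 - 1)/(z - 5)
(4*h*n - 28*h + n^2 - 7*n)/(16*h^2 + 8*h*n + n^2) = (n - 7)/(4*h + n)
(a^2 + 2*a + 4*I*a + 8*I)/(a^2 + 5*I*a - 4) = (a + 2)/(a + I)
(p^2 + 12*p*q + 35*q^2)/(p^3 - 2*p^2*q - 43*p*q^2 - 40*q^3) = (p + 7*q)/(p^2 - 7*p*q - 8*q^2)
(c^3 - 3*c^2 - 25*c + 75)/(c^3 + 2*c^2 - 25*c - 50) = (c - 3)/(c + 2)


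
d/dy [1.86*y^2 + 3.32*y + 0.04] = 3.72*y + 3.32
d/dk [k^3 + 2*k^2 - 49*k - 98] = 3*k^2 + 4*k - 49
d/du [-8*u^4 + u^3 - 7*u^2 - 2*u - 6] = -32*u^3 + 3*u^2 - 14*u - 2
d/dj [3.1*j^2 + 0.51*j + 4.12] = 6.2*j + 0.51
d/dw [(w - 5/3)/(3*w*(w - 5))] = (-3*w^2 + 10*w - 25)/(9*w^2*(w^2 - 10*w + 25))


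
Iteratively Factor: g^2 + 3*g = (g)*(g + 3)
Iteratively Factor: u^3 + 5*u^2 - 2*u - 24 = (u + 3)*(u^2 + 2*u - 8) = (u - 2)*(u + 3)*(u + 4)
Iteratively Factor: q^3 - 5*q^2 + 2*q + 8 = (q - 4)*(q^2 - q - 2) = (q - 4)*(q - 2)*(q + 1)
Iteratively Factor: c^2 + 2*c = (c)*(c + 2)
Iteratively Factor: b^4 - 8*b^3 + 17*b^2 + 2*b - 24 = (b - 3)*(b^3 - 5*b^2 + 2*b + 8) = (b - 4)*(b - 3)*(b^2 - b - 2) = (b - 4)*(b - 3)*(b + 1)*(b - 2)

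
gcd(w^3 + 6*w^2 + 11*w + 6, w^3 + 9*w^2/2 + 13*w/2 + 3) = w^2 + 3*w + 2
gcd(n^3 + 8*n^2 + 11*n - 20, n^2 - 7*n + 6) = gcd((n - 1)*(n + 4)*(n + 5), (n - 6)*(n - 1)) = n - 1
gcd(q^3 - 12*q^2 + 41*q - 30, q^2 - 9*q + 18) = q - 6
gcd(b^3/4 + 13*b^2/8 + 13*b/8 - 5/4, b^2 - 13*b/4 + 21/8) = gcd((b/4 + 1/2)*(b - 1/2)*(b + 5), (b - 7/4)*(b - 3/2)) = 1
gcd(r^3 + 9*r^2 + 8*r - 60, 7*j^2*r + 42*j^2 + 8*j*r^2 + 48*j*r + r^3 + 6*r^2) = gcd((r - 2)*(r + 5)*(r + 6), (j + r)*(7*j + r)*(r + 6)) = r + 6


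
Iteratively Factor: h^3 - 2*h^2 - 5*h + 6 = (h - 3)*(h^2 + h - 2) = (h - 3)*(h - 1)*(h + 2)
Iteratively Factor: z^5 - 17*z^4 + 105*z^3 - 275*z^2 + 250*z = (z)*(z^4 - 17*z^3 + 105*z^2 - 275*z + 250) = z*(z - 5)*(z^3 - 12*z^2 + 45*z - 50) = z*(z - 5)^2*(z^2 - 7*z + 10) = z*(z - 5)^3*(z - 2)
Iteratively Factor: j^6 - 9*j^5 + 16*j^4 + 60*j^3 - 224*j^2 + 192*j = (j + 3)*(j^5 - 12*j^4 + 52*j^3 - 96*j^2 + 64*j) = (j - 4)*(j + 3)*(j^4 - 8*j^3 + 20*j^2 - 16*j) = (j - 4)*(j - 2)*(j + 3)*(j^3 - 6*j^2 + 8*j) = (j - 4)^2*(j - 2)*(j + 3)*(j^2 - 2*j) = j*(j - 4)^2*(j - 2)*(j + 3)*(j - 2)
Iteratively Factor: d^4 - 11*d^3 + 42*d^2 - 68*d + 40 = (d - 2)*(d^3 - 9*d^2 + 24*d - 20) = (d - 2)^2*(d^2 - 7*d + 10) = (d - 2)^3*(d - 5)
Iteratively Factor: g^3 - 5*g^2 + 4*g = (g - 1)*(g^2 - 4*g) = (g - 4)*(g - 1)*(g)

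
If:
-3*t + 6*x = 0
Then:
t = 2*x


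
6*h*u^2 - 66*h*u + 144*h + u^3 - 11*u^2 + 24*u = (6*h + u)*(u - 8)*(u - 3)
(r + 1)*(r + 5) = r^2 + 6*r + 5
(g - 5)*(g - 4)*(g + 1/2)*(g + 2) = g^4 - 13*g^3/2 - 3*g^2/2 + 41*g + 20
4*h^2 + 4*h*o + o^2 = (2*h + o)^2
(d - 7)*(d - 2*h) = d^2 - 2*d*h - 7*d + 14*h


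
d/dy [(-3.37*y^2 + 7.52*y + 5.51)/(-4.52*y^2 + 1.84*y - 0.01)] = (27.7896*y^2 + 49.8778*y - 10.2136)/(20.4304*y^4 - 16.6336*y^3 + 3.476*y^2 - 0.0368*y + 0.0001)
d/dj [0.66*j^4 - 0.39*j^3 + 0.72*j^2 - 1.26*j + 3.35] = 2.64*j^3 - 1.17*j^2 + 1.44*j - 1.26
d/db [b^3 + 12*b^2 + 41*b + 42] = 3*b^2 + 24*b + 41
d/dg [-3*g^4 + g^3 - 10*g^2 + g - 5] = -12*g^3 + 3*g^2 - 20*g + 1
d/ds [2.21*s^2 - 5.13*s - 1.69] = 4.42*s - 5.13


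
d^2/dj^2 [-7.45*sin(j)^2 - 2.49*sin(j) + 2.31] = 2.49*sin(j) - 14.9*cos(2*j)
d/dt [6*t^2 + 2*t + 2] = 12*t + 2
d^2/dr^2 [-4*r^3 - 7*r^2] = -24*r - 14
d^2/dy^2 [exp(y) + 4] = exp(y)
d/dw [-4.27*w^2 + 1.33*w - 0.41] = 1.33 - 8.54*w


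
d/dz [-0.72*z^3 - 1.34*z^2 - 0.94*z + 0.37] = -2.16*z^2 - 2.68*z - 0.94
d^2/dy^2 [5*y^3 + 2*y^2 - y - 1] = 30*y + 4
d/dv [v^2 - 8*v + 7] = 2*v - 8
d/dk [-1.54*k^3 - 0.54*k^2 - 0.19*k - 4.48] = -4.62*k^2 - 1.08*k - 0.19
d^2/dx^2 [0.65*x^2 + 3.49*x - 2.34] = 1.30000000000000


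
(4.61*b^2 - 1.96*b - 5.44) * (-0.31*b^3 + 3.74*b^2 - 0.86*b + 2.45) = -1.4291*b^5 + 17.849*b^4 - 9.6086*b^3 - 7.3655*b^2 - 0.123600000000001*b - 13.328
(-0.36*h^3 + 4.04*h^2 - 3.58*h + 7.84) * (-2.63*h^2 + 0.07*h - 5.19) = 0.9468*h^5 - 10.6504*h^4 + 11.5666*h^3 - 41.8374*h^2 + 19.129*h - 40.6896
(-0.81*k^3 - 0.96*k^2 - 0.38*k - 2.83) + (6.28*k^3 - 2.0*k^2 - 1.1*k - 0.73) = 5.47*k^3 - 2.96*k^2 - 1.48*k - 3.56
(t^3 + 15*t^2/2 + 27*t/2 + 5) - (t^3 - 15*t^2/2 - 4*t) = 15*t^2 + 35*t/2 + 5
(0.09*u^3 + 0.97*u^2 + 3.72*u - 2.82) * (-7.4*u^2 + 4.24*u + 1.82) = -0.666*u^5 - 6.7964*u^4 - 23.2514*u^3 + 38.4062*u^2 - 5.1864*u - 5.1324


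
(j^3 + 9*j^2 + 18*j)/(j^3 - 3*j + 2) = j*(j^2 + 9*j + 18)/(j^3 - 3*j + 2)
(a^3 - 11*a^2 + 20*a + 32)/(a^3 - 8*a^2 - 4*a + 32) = (a^2 - 3*a - 4)/(a^2 - 4)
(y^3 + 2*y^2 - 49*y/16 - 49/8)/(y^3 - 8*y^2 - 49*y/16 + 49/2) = (y + 2)/(y - 8)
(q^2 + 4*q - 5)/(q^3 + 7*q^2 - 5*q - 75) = (q - 1)/(q^2 + 2*q - 15)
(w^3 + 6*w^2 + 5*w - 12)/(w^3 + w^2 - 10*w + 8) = (w + 3)/(w - 2)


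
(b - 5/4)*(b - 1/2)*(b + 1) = b^3 - 3*b^2/4 - 9*b/8 + 5/8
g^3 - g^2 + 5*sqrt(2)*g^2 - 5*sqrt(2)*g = g*(g - 1)*(g + 5*sqrt(2))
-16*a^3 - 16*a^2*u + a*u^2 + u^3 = (-4*a + u)*(a + u)*(4*a + u)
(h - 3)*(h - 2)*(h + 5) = h^3 - 19*h + 30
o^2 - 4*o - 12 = (o - 6)*(o + 2)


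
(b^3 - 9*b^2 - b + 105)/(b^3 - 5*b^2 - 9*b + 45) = (b - 7)/(b - 3)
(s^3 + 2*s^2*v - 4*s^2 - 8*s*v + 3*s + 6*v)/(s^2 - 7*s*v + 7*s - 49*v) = (s^3 + 2*s^2*v - 4*s^2 - 8*s*v + 3*s + 6*v)/(s^2 - 7*s*v + 7*s - 49*v)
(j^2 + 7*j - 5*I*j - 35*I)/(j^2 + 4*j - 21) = (j - 5*I)/(j - 3)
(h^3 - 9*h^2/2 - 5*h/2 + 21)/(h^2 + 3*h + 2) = (2*h^2 - 13*h + 21)/(2*(h + 1))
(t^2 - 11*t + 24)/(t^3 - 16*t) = (t^2 - 11*t + 24)/(t*(t^2 - 16))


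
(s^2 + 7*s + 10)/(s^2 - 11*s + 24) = (s^2 + 7*s + 10)/(s^2 - 11*s + 24)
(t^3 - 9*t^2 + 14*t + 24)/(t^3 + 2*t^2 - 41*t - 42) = (t - 4)/(t + 7)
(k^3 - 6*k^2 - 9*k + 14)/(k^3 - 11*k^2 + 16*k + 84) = (k - 1)/(k - 6)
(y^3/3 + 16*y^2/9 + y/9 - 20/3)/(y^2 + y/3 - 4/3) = (3*y^3 + 16*y^2 + y - 60)/(3*(3*y^2 + y - 4))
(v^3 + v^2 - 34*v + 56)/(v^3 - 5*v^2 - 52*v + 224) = (v - 2)/(v - 8)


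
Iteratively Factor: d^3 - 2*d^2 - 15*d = (d - 5)*(d^2 + 3*d) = d*(d - 5)*(d + 3)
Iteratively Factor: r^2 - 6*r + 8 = (r - 4)*(r - 2)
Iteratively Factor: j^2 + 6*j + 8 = (j + 2)*(j + 4)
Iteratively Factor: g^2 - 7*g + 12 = (g - 4)*(g - 3)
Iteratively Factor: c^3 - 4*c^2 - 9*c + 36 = (c - 3)*(c^2 - c - 12) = (c - 3)*(c + 3)*(c - 4)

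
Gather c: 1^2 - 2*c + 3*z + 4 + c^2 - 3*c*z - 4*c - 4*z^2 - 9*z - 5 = c^2 + c*(-3*z - 6) - 4*z^2 - 6*z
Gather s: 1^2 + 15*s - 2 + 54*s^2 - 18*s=54*s^2 - 3*s - 1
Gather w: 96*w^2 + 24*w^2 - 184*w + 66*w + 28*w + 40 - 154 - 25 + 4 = 120*w^2 - 90*w - 135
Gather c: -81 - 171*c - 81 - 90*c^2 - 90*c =-90*c^2 - 261*c - 162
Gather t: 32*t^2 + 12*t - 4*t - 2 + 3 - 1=32*t^2 + 8*t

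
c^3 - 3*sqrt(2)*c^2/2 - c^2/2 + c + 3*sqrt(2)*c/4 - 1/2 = (c - 1/2)*(c - sqrt(2))*(c - sqrt(2)/2)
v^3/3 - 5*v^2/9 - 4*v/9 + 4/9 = (v/3 + 1/3)*(v - 2)*(v - 2/3)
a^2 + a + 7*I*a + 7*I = (a + 1)*(a + 7*I)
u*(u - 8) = u^2 - 8*u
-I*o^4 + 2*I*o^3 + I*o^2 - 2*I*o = o*(o - 2)*(o - 1)*(-I*o - I)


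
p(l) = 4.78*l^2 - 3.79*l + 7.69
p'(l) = 9.56*l - 3.79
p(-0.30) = 9.26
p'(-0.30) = -6.66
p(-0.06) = 7.93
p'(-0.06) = -4.36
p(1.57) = 13.52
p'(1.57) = 11.22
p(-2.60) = 49.86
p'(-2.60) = -28.65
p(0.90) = 8.15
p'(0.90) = 4.81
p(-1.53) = 24.68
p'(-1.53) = -18.42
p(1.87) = 17.32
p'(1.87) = 14.09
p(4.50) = 87.43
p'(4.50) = 39.23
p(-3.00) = 62.08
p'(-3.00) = -32.47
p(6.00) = 157.03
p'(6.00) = 53.57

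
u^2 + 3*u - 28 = (u - 4)*(u + 7)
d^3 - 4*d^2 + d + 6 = (d - 3)*(d - 2)*(d + 1)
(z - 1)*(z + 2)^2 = z^3 + 3*z^2 - 4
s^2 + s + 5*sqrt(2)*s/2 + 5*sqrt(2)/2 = (s + 1)*(s + 5*sqrt(2)/2)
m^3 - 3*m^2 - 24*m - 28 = (m - 7)*(m + 2)^2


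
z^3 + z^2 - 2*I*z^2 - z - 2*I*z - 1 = (z + 1)*(z - I)^2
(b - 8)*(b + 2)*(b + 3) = b^3 - 3*b^2 - 34*b - 48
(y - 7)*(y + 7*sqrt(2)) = y^2 - 7*y + 7*sqrt(2)*y - 49*sqrt(2)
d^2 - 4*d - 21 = (d - 7)*(d + 3)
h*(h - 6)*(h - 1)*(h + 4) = h^4 - 3*h^3 - 22*h^2 + 24*h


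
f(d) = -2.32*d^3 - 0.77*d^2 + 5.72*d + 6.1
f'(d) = -6.96*d^2 - 1.54*d + 5.72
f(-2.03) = 10.72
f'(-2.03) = -19.84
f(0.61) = 8.78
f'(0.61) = 2.19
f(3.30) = -66.78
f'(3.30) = -75.16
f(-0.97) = 1.94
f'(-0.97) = 0.67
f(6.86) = -739.86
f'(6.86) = -332.38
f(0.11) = 6.72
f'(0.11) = 5.47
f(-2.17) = 13.77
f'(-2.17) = -23.71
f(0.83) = 8.99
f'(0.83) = -0.35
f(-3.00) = 44.65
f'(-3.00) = -52.30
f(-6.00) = 445.18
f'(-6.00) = -235.60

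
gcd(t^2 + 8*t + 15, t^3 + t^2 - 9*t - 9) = t + 3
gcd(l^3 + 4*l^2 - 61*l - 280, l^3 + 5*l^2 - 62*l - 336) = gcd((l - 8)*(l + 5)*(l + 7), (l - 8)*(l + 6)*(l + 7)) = l^2 - l - 56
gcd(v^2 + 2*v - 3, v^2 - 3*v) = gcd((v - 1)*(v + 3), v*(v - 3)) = 1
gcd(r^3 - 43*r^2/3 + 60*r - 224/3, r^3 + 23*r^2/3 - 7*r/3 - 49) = r - 7/3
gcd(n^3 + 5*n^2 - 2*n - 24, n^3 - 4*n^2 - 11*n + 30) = n^2 + n - 6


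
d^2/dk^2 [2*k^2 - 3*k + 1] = 4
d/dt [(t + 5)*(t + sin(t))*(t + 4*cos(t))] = -(t + 5)*(t + sin(t))*(4*sin(t) - 1) + (t + 5)*(t + 4*cos(t))*(cos(t) + 1) + (t + sin(t))*(t + 4*cos(t))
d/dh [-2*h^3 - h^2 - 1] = 2*h*(-3*h - 1)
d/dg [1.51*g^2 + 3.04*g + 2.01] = 3.02*g + 3.04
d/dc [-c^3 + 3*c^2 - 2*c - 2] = -3*c^2 + 6*c - 2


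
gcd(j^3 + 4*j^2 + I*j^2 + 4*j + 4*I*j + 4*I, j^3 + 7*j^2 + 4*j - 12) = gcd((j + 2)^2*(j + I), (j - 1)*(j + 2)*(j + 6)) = j + 2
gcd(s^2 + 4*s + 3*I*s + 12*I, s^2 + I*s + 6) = s + 3*I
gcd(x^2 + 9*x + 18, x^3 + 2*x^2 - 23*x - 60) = x + 3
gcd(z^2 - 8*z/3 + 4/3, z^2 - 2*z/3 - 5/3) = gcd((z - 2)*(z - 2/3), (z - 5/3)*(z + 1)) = 1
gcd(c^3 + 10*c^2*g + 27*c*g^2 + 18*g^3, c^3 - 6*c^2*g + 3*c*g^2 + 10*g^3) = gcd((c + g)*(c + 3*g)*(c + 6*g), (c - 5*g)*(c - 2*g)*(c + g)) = c + g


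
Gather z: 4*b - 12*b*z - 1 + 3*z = 4*b + z*(3 - 12*b) - 1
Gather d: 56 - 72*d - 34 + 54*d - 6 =16 - 18*d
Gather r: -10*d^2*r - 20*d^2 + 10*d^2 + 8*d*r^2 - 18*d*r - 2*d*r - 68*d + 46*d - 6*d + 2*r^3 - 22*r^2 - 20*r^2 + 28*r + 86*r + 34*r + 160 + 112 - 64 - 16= -10*d^2 - 28*d + 2*r^3 + r^2*(8*d - 42) + r*(-10*d^2 - 20*d + 148) + 192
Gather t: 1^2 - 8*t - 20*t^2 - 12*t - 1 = -20*t^2 - 20*t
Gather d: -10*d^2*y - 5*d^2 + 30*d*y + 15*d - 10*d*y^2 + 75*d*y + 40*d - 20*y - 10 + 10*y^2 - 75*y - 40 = d^2*(-10*y - 5) + d*(-10*y^2 + 105*y + 55) + 10*y^2 - 95*y - 50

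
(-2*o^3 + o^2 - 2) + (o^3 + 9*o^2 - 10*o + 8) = -o^3 + 10*o^2 - 10*o + 6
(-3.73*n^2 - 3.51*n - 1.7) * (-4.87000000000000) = 18.1651*n^2 + 17.0937*n + 8.279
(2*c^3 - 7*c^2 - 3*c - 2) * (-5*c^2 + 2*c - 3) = -10*c^5 + 39*c^4 - 5*c^3 + 25*c^2 + 5*c + 6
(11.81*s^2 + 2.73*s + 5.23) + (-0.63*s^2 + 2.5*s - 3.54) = 11.18*s^2 + 5.23*s + 1.69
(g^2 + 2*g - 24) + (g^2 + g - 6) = 2*g^2 + 3*g - 30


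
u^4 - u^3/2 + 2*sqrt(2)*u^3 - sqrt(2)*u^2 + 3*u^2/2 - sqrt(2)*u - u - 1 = (u - 1)*(u + 1/2)*(u + sqrt(2))^2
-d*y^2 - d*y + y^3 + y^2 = y*(-d + y)*(y + 1)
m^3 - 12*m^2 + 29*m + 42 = (m - 7)*(m - 6)*(m + 1)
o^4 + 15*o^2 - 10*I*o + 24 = (o - 3*I)*(o - 2*I)*(o + I)*(o + 4*I)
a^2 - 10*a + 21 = (a - 7)*(a - 3)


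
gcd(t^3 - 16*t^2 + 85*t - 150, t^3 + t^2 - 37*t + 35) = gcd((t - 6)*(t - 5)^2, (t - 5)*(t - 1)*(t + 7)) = t - 5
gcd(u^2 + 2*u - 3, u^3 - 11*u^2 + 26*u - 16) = u - 1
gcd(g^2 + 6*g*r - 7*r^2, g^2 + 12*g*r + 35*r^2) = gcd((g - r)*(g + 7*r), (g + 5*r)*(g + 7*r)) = g + 7*r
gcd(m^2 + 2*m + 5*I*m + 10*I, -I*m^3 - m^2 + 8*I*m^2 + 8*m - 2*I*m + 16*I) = 1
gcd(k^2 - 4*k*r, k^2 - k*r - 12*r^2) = -k + 4*r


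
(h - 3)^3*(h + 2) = h^4 - 7*h^3 + 9*h^2 + 27*h - 54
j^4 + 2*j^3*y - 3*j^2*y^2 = j^2*(j - y)*(j + 3*y)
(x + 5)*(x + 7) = x^2 + 12*x + 35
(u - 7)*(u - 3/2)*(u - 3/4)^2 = u^4 - 10*u^3 + 381*u^2/16 - 657*u/32 + 189/32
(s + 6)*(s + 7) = s^2 + 13*s + 42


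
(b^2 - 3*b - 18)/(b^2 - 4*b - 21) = (b - 6)/(b - 7)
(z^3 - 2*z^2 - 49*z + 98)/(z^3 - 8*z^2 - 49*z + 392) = (z - 2)/(z - 8)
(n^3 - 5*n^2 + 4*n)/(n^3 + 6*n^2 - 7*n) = (n - 4)/(n + 7)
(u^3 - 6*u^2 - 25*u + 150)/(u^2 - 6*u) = u - 25/u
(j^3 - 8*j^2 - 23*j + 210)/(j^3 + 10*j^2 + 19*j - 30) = (j^2 - 13*j + 42)/(j^2 + 5*j - 6)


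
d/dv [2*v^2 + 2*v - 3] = 4*v + 2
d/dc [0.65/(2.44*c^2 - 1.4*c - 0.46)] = (0.91 - 3.172*c)/(-2.44*c^2 + 1.4*c + 0.46)^2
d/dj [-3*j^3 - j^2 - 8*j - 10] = -9*j^2 - 2*j - 8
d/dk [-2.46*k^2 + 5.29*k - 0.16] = 5.29 - 4.92*k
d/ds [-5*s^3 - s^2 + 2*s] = -15*s^2 - 2*s + 2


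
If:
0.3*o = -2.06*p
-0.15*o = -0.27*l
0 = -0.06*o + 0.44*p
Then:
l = 0.00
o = 0.00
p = 0.00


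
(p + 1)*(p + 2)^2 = p^3 + 5*p^2 + 8*p + 4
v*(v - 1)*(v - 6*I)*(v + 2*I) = v^4 - v^3 - 4*I*v^3 + 12*v^2 + 4*I*v^2 - 12*v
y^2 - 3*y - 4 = (y - 4)*(y + 1)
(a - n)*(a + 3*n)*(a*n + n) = a^3*n + 2*a^2*n^2 + a^2*n - 3*a*n^3 + 2*a*n^2 - 3*n^3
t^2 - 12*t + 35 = (t - 7)*(t - 5)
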